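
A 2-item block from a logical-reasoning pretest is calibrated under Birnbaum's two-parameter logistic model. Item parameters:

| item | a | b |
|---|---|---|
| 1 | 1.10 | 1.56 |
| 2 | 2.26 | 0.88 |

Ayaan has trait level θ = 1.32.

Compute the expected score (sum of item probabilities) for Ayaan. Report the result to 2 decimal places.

1.16

P(θ) = 1 / (1 + exp(−a(θ − b)))
P_1 = 1/(1+e^{0.2640}) = 0.4344
P_2 = 1/(1+e^{-0.9944}) = 0.7300
E[score] = 0.4344 + 0.7300 = 1.1643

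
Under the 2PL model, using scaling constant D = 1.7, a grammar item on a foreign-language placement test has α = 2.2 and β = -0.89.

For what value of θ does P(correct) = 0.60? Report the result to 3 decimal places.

P(θ) = 1 / (1 + exp(−D·α(θ − β)))
logit = ln(0.6000/0.4000) = 0.4055
θ = β + logit/(1.7·α) = -0.89 + 0.4055/3.7400 = -0.7816

-0.782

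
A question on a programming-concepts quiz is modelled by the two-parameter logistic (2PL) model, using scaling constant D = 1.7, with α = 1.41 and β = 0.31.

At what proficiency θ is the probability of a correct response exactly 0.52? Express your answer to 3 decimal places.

0.343

P(θ) = 1 / (1 + exp(−D·α(θ − β)))
logit = ln(0.5200/0.4800) = 0.0800
θ = β + logit/(1.7·α) = 0.31 + 0.0800/2.3970 = 0.3434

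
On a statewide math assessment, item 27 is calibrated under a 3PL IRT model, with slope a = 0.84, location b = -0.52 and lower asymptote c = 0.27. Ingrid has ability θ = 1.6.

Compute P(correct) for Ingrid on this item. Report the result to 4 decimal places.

P(θ) = c + (1 − c) · 1 / (1 + exp(−a(θ − b)))
Exponent: 0.84 × (1.6 − (-0.52)) = 1.7808
1/(1 + e^{-1.7808}) = 0.8558
P = 0.27 + 0.73 × 0.8558 = 0.8947

0.8947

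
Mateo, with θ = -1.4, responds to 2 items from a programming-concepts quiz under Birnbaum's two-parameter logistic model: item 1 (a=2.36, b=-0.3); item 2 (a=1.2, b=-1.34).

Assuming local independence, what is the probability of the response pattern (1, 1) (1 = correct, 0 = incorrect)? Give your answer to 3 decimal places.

P(θ) = 1 / (1 + exp(−a(θ − b)))
P_1 = 1/(1+e^{2.5960}) = 0.0694
P_2 = 1/(1+e^{0.0720}) = 0.4820
L = P_1 × P_2 = 0.0694 × 0.4820 = 0.03345

0.033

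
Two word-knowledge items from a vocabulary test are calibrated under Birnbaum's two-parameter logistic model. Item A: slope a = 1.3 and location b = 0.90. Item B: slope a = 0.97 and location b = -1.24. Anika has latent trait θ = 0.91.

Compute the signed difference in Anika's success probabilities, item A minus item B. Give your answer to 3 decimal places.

-0.386

P(θ) = 1 / (1 + exp(−a(θ − b)))
P_A = 0.5032
P_B = 0.8895
P_A − P_B = -0.3862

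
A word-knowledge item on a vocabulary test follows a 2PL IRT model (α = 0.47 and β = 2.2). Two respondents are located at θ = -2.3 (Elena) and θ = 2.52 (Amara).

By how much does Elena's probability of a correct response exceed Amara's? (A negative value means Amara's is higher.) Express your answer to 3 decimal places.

P(θ) = 1 / (1 + exp(−α(θ − β)))
P(Elena) = 0.1076  [exponent -2.1150]
P(Amara) = 0.5375  [exponent 0.1504]
Difference = 0.1076 − 0.5375 = -0.4299

-0.430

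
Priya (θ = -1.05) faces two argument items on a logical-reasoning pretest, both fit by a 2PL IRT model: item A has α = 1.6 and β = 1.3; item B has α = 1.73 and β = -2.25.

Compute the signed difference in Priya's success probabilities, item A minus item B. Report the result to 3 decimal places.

-0.866

P(θ) = 1 / (1 + exp(−α(θ − β)))
P_A = 0.0228
P_B = 0.8885
P_A − P_B = -0.8658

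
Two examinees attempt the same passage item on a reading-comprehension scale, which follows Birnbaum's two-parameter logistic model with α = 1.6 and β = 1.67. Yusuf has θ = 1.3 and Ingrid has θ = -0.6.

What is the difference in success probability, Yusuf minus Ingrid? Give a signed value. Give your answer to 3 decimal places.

P(θ) = 1 / (1 + exp(−α(θ − β)))
P(Yusuf) = 0.3562  [exponent -0.5920]
P(Ingrid) = 0.0258  [exponent -3.6320]
Difference = 0.3562 − 0.0258 = 0.3304

0.330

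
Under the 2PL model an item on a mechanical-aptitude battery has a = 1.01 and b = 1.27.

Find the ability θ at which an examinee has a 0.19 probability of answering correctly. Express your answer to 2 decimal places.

P(θ) = 1 / (1 + exp(−a(θ − b)))
logit = ln(0.1900/0.8100) = -1.4500
θ = b + logit/(a) = 1.27 + (-1.4500)/1.0100 = -0.1657

-0.17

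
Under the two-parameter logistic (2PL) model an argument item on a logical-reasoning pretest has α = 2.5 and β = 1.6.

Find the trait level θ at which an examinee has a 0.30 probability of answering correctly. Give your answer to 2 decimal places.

1.26

P(θ) = 1 / (1 + exp(−α(θ − β)))
logit = ln(0.3000/0.7000) = -0.8473
θ = β + logit/(α) = 1.6 + (-0.8473)/2.5000 = 1.2611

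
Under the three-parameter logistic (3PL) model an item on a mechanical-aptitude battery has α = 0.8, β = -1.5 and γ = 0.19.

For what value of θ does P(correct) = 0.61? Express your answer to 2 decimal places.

-1.41

P(θ) = γ + (1 − γ) · 1 / (1 + exp(−α(θ − β)))
Remove guessing floor: (0.61 − 0.19)/(1 − 0.19) = 0.5185
logit = ln(0.5185/0.4815) = 0.0741
θ = β + logit/(α) = -1.5 + 0.0741/0.8000 = -1.4074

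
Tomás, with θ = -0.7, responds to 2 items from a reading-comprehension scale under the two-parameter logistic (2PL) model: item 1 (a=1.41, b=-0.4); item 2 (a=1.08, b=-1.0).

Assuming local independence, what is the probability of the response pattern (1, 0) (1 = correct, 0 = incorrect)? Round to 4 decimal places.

P(θ) = 1 / (1 + exp(−a(θ − b)))
P_1 = 1/(1+e^{0.4230}) = 0.3958
P_2 = 1/(1+e^{-0.3240}) = 0.5803
L = P_1 × (1−P_2) = 0.3958 × 0.4197 = 0.16612

0.1661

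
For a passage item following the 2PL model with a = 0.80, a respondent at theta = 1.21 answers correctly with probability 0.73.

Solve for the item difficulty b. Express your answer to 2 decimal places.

-0.03

P(theta) = 1 / (1 + exp(−a(theta − b)))
logit(0.73) = ln(0.73/0.27) = 0.9946
b = theta − logit/(a) = 1.21 − 0.9946/0.8000 = -0.0333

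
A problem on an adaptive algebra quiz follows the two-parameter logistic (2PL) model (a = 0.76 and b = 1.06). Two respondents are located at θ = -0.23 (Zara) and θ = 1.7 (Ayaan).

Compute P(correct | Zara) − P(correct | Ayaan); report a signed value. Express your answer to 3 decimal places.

-0.346

P(θ) = 1 / (1 + exp(−a(θ − b)))
P(Zara) = 0.2728  [exponent -0.9804]
P(Ayaan) = 0.6193  [exponent 0.4864]
Difference = 0.2728 − 0.6193 = -0.3464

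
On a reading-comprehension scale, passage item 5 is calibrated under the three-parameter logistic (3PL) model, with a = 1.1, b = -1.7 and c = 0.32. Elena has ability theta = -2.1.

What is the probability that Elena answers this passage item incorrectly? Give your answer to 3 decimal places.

0.414

P(theta) = c + (1 − c) · 1 / (1 + exp(−a(theta − b)))
Exponent: 1.1 × (-2.1 − (-1.7)) = -0.4400
1/(1 + e^{0.4400}) = 0.3917
P = 0.32 + 0.68 × 0.3917 = 0.5864
P(incorrect) = 1 − 0.5864 = 0.4136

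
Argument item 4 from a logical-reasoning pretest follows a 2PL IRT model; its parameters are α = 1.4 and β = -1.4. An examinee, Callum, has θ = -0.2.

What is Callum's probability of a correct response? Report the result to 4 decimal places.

P(θ) = 1 / (1 + exp(−α(θ − β)))
Exponent: 1.4 × (-0.2 − (-1.4)) = 1.6800
1/(1 + e^{-1.6800}) = 0.8429

0.8429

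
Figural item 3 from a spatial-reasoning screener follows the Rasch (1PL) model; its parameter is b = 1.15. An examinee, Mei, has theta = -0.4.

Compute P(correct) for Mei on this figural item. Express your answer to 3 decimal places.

P(theta) = 1 / (1 + exp(−(theta − b)))
Exponent: (-0.4 − 1.15) = -1.5500
1/(1 + e^{1.5500}) = 0.1751
P = 0.1751

0.175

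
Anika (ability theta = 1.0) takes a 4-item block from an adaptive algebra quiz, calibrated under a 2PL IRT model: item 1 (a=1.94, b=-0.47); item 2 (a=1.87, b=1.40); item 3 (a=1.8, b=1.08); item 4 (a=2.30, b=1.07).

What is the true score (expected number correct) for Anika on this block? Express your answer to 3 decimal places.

P(theta) = 1 / (1 + exp(−a(theta − b)))
P_1 = 1/(1+e^{-2.8518}) = 0.9454
P_2 = 1/(1+e^{0.7480}) = 0.3213
P_3 = 1/(1+e^{0.1440}) = 0.4641
P_4 = 1/(1+e^{0.1610}) = 0.4598
E[score] = 0.9454 + 0.3213 + 0.4641 + 0.4598 = 2.1906

2.191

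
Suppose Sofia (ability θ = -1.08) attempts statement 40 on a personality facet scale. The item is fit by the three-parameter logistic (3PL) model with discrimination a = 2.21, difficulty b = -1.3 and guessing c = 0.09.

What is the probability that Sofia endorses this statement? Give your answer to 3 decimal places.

0.653

P(θ) = c + (1 − c) · 1 / (1 + exp(−a(θ − b)))
Exponent: 2.21 × (-1.08 − (-1.3)) = 0.4862
1/(1 + e^{-0.4862}) = 0.6192
P = 0.09 + 0.91 × 0.6192 = 0.6535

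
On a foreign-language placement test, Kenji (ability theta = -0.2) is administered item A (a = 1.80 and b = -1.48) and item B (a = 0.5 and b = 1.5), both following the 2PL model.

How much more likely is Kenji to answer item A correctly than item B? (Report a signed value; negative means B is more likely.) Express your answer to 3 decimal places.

0.610

P(theta) = 1 / (1 + exp(−a(theta − b)))
P_A = 0.9092
P_B = 0.2994
P_A − P_B = 0.6098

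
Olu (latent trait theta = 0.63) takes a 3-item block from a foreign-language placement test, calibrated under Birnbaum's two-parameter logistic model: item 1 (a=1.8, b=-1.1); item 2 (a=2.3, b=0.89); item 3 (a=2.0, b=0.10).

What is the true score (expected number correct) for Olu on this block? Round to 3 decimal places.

2.055

P(theta) = 1 / (1 + exp(−a(theta − b)))
P_1 = 1/(1+e^{-3.1140}) = 0.9575
P_2 = 1/(1+e^{0.5980}) = 0.3548
P_3 = 1/(1+e^{-1.0600}) = 0.7427
E[score] = 0.9575 + 0.3548 + 0.7427 = 2.0550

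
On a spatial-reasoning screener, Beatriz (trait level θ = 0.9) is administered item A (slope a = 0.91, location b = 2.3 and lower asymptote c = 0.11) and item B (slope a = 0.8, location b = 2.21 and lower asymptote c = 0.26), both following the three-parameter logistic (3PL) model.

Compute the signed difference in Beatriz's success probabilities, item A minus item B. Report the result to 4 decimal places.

-0.1476

P(θ) = c + (1 − c) · 1 / (1 + exp(−a(θ − b)))
P_A = 0.3045
P_B = 0.4521
P_A − P_B = -0.1476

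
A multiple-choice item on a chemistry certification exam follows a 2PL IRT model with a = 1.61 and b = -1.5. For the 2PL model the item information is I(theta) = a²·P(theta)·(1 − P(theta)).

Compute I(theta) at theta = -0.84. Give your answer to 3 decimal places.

P = 1/(1+e^{-1.0626}) = 0.7432
P(1−P) = 0.7432 × 0.2568 = 0.1909
I = a² × P(1−P) = 1.61² × 0.1909 = 0.49473

0.495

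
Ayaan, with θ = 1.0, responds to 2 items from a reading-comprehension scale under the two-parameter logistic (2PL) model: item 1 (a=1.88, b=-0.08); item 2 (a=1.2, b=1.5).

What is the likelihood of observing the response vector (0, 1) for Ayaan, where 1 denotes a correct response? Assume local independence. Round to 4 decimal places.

P(θ) = 1 / (1 + exp(−a(θ − b)))
P_1 = 1/(1+e^{-2.0304}) = 0.8840
P_2 = 1/(1+e^{0.6000}) = 0.3543
L = (1−P_1) × P_2 = 0.1160 × 0.3543 = 0.04112

0.0411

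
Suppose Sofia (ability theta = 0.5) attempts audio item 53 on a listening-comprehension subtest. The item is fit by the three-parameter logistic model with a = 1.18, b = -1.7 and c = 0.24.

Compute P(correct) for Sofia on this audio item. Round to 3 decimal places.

P(theta) = c + (1 − c) · 1 / (1 + exp(−a(theta − b)))
Exponent: 1.18 × (0.5 − (-1.7)) = 2.5960
1/(1 + e^{-2.5960}) = 0.9306
P = 0.24 + 0.76 × 0.9306 = 0.9473

0.947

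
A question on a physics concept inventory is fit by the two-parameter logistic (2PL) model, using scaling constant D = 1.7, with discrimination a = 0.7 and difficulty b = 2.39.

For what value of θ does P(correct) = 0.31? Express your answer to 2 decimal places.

1.72

P(θ) = 1 / (1 + exp(−D·a(θ − b)))
logit = ln(0.3100/0.6900) = -0.8001
θ = b + logit/(1.7·a) = 2.39 + (-0.8001)/1.1900 = 1.7176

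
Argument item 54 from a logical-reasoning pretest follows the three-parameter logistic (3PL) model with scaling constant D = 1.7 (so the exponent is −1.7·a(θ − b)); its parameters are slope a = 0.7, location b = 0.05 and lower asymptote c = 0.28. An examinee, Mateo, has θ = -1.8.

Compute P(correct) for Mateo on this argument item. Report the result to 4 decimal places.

0.3517

P(θ) = c + (1 − c) · 1 / (1 + exp(−D·a(θ − b)))
Exponent: 1.7 × 0.7 × (-1.8 − 0.05) = -2.2015
1/(1 + e^{2.2015}) = 0.0996
P = 0.28 + 0.72 × 0.0996 = 0.3517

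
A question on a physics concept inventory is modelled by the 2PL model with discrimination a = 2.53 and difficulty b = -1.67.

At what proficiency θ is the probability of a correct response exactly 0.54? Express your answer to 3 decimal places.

P(θ) = 1 / (1 + exp(−a(θ − b)))
logit = ln(0.5400/0.4600) = 0.1603
θ = b + logit/(a) = -1.67 + 0.1603/2.5300 = -1.6066

-1.607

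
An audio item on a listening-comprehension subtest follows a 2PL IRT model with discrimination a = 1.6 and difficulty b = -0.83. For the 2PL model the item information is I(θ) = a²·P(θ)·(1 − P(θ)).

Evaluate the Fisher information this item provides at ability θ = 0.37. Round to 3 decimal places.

0.285

P = 1/(1+e^{-1.9200}) = 0.8721
P(1−P) = 0.8721 × 0.1279 = 0.1115
I = a² × P(1−P) = 1.6² × 0.1115 = 0.28547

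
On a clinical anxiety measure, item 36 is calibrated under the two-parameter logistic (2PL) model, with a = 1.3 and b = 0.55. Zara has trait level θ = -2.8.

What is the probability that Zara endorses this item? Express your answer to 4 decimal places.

P(θ) = 1 / (1 + exp(−a(θ − b)))
Exponent: 1.3 × (-2.8 − 0.55) = -4.3550
1/(1 + e^{4.3550}) = 0.0127

0.0127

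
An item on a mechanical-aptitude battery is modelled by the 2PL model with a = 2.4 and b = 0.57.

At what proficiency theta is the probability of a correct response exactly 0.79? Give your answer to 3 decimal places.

1.122

P(theta) = 1 / (1 + exp(−a(theta − b)))
logit = ln(0.7900/0.2100) = 1.3249
theta = b + logit/(a) = 0.57 + 1.3249/2.4000 = 1.1221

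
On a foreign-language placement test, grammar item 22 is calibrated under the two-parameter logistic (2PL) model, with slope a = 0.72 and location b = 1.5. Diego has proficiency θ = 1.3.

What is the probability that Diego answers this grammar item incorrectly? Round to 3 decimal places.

P(θ) = 1 / (1 + exp(−a(θ − b)))
Exponent: 0.72 × (1.3 − 1.5) = -0.1440
1/(1 + e^{0.1440}) = 0.4641
P(incorrect) = 1 − 0.4641 = 0.5359

0.536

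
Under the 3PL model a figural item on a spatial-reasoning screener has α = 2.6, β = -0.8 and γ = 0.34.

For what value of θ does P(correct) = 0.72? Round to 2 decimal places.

P(θ) = γ + (1 − γ) · 1 / (1 + exp(−α(θ − β)))
Remove guessing floor: (0.72 − 0.34)/(1 − 0.34) = 0.5758
logit = ln(0.5758/0.4242) = 0.3054
θ = β + logit/(α) = -0.8 + 0.3054/2.6000 = -0.6825

-0.68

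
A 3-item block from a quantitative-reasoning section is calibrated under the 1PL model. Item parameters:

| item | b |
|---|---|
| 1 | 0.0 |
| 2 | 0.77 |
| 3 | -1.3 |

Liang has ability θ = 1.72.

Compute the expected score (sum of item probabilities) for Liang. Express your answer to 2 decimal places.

P(θ) = 1 / (1 + exp(−(θ − b)))
P_1 = 1/(1+e^{-1.7200}) = 0.8481
P_2 = 1/(1+e^{-0.9500}) = 0.7211
P_3 = 1/(1+e^{-3.0200}) = 0.9535
E[score] = 0.8481 + 0.7211 + 0.9535 = 2.5227

2.52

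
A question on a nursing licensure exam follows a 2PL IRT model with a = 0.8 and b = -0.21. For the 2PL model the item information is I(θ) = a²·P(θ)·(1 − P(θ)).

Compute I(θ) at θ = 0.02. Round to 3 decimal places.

0.159

P = 1/(1+e^{-0.1840}) = 0.5459
P(1−P) = 0.5459 × 0.4541 = 0.2479
I = a² × P(1−P) = 0.8² × 0.2479 = 0.15865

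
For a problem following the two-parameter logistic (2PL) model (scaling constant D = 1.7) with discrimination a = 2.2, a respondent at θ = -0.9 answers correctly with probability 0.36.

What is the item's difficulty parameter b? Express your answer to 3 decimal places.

P(θ) = 1 / (1 + exp(−D·a(θ − b)))
logit(0.36) = ln(0.36/0.64) = -0.5754
b = θ − logit/(1.7·a) = -0.9 − (-0.5754)/3.7400 = -0.7462

-0.746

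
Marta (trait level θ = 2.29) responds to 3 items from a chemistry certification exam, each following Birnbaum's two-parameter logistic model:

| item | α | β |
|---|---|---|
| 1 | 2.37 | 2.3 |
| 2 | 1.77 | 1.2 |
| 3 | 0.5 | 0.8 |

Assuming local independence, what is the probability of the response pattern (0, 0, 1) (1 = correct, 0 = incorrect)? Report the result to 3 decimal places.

0.044

P(θ) = 1 / (1 + exp(−α(θ − β)))
P_1 = 1/(1+e^{0.0237}) = 0.4941
P_2 = 1/(1+e^{-1.9293}) = 0.8732
P_3 = 1/(1+e^{-0.7450}) = 0.6781
L = (1−P_1) × (1−P_2) × P_3 = 0.5059 × 0.1268 × 0.6781 = 0.04351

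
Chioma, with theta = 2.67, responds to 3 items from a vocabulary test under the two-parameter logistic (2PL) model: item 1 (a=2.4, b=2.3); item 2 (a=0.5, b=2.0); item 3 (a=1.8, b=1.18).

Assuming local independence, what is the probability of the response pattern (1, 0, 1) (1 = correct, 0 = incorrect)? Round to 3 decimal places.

0.277

P(theta) = 1 / (1 + exp(−a(theta − b)))
P_1 = 1/(1+e^{-0.8880}) = 0.7085
P_2 = 1/(1+e^{-0.3350}) = 0.5830
P_3 = 1/(1+e^{-2.6820}) = 0.9360
L = P_1 × (1−P_2) × P_3 = 0.7085 × 0.4170 × 0.9360 = 0.27653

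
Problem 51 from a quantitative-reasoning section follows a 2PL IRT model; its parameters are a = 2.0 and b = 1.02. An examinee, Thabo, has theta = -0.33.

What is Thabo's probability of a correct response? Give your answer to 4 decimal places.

P(theta) = 1 / (1 + exp(−a(theta − b)))
Exponent: 2.0 × (-0.33 − 1.02) = -2.7000
1/(1 + e^{2.7000}) = 0.0630

0.0630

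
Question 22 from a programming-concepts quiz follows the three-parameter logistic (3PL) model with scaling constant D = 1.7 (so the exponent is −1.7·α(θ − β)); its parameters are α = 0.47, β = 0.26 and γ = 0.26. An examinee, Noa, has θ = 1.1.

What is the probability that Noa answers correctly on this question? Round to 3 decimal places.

P(θ) = γ + (1 − γ) · 1 / (1 + exp(−D·α(θ − β)))
Exponent: 1.7 × 0.47 × (1.1 − 0.26) = 0.6712
1/(1 + e^{-0.6712}) = 0.6618
P = 0.26 + 0.74 × 0.6618 = 0.7497

0.750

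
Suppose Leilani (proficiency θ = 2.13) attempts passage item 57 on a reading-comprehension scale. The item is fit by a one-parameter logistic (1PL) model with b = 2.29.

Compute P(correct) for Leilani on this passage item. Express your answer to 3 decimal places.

0.460

P(θ) = 1 / (1 + exp(−(θ − b)))
Exponent: (2.13 − 2.29) = -0.1600
1/(1 + e^{0.1600}) = 0.4601
P = 0.4601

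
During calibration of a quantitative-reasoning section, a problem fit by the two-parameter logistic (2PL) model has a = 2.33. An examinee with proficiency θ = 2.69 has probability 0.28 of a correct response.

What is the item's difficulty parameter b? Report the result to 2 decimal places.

3.10

P(θ) = 1 / (1 + exp(−a(θ − b)))
logit(0.28) = ln(0.28/0.72) = -0.9445
b = θ − logit/(a) = 2.69 − (-0.9445)/2.3300 = 3.0953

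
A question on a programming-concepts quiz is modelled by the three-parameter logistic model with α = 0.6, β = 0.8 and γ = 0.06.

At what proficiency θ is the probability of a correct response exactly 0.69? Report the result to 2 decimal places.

1.98

P(θ) = γ + (1 − γ) · 1 / (1 + exp(−α(θ − β)))
Remove guessing floor: (0.69 − 0.06)/(1 − 0.06) = 0.6702
logit = ln(0.6702/0.3298) = 0.7091
θ = β + logit/(α) = 0.8 + 0.7091/0.6000 = 1.9819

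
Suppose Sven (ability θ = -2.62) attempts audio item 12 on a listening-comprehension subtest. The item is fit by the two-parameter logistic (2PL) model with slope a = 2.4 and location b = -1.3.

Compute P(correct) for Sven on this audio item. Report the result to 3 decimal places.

P(θ) = 1 / (1 + exp(−a(θ − b)))
Exponent: 2.4 × (-2.62 − (-1.3)) = -3.1680
1/(1 + e^{3.1680}) = 0.0404

0.040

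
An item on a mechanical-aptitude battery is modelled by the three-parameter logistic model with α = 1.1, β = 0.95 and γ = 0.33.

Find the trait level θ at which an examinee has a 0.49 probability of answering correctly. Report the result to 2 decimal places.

-0.10

P(θ) = γ + (1 − γ) · 1 / (1 + exp(−α(θ − β)))
Remove guessing floor: (0.49 − 0.33)/(1 − 0.33) = 0.2388
logit = ln(0.2388/0.7612) = -1.1592
θ = β + logit/(α) = 0.95 + (-1.1592)/1.1000 = -0.1039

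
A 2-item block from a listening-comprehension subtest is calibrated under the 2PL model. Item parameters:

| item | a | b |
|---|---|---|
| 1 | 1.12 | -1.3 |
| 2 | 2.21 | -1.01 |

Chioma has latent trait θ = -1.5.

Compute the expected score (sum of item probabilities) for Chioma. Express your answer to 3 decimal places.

0.697

P(θ) = 1 / (1 + exp(−a(θ − b)))
P_1 = 1/(1+e^{0.2240}) = 0.4442
P_2 = 1/(1+e^{1.0829}) = 0.2530
E[score] = 0.4442 + 0.2530 = 0.6972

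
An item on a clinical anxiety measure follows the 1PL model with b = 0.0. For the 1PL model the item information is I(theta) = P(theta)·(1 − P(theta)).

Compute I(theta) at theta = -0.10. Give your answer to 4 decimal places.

0.2494

P = 1/(1+e^{0.1000}) = 0.4750
P(1−P) = 0.4750 × 0.5250 = 0.2494
I = P(1−P) = 0.24938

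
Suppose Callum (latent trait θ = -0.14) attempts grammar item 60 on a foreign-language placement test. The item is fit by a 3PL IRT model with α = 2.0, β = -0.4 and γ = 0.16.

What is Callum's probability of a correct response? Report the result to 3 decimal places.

0.687

P(θ) = γ + (1 − γ) · 1 / (1 + exp(−α(θ − β)))
Exponent: 2.0 × (-0.14 − (-0.4)) = 0.5200
1/(1 + e^{-0.5200}) = 0.6271
P = 0.16 + 0.84 × 0.6271 = 0.6868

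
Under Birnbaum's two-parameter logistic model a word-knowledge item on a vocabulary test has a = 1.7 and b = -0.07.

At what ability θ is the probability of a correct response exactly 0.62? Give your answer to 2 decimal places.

0.22

P(θ) = 1 / (1 + exp(−a(θ − b)))
logit = ln(0.6200/0.3800) = 0.4895
θ = b + logit/(a) = -0.07 + 0.4895/1.7000 = 0.2180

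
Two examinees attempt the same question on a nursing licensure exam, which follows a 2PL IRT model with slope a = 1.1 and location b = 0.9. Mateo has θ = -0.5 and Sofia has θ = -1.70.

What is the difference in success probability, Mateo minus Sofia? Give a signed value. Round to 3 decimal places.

P(θ) = 1 / (1 + exp(−a(θ − b)))
P(Mateo) = 0.1765  [exponent -1.5400]
P(Sofia) = 0.0542  [exponent -2.8600]
Difference = 0.1765 − 0.0542 = 0.1224

0.122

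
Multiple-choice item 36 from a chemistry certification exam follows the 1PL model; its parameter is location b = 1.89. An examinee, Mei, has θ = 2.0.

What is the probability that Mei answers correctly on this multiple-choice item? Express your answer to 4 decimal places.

P(θ) = 1 / (1 + exp(−(θ − b)))
Exponent: (2.0 − 1.89) = 0.1100
1/(1 + e^{-0.1100}) = 0.5275
P = 0.5275

0.5275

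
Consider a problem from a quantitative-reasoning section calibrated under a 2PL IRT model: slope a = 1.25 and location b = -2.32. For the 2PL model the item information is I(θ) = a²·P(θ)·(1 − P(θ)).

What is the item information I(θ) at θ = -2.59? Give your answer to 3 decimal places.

P = 1/(1+e^{0.3375}) = 0.4164
P(1−P) = 0.4164 × 0.5836 = 0.2430
I = a² × P(1−P) = 1.25² × 0.2430 = 0.37971

0.380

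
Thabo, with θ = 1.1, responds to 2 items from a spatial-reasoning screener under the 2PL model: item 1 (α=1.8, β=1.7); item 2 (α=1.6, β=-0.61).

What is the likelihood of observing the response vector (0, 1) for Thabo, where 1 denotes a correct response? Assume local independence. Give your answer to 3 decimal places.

P(θ) = 1 / (1 + exp(−α(θ − β)))
P_1 = 1/(1+e^{1.0800}) = 0.2535
P_2 = 1/(1+e^{-2.7360}) = 0.9391
L = (1−P_1) × P_2 = 0.7465 × 0.9391 = 0.70105

0.701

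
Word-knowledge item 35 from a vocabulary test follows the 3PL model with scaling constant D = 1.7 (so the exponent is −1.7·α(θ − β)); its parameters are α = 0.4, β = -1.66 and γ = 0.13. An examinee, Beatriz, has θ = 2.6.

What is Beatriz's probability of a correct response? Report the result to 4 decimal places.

0.9545

P(θ) = γ + (1 − γ) · 1 / (1 + exp(−D·α(θ − β)))
Exponent: 1.7 × 0.4 × (2.6 − (-1.66)) = 2.8968
1/(1 + e^{-2.8968}) = 0.9477
P = 0.13 + 0.87 × 0.9477 = 0.9545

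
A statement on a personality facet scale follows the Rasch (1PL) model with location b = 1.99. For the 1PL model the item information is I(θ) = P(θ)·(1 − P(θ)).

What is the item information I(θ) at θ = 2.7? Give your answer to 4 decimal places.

0.2210

P = 1/(1+e^{-0.7100}) = 0.6704
P(1−P) = 0.6704 × 0.3296 = 0.2210
I = P(1−P) = 0.22096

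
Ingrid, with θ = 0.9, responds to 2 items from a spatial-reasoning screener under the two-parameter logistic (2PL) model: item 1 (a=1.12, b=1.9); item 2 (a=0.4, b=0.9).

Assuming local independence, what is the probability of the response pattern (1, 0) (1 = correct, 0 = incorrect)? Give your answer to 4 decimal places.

0.1230

P(θ) = 1 / (1 + exp(−a(θ − b)))
P_1 = 1/(1+e^{1.1200}) = 0.2460
P_2 = 1/(1+e^{0.0000}) = 0.5000
L = P_1 × (1−P_2) = 0.2460 × 0.5000 = 0.12301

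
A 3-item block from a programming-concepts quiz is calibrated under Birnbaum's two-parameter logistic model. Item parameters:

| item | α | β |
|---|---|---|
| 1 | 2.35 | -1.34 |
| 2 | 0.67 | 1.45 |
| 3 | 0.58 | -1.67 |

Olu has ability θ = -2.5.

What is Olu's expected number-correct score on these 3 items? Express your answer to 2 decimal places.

P(θ) = 1 / (1 + exp(−α(θ − β)))
P_1 = 1/(1+e^{2.7260}) = 0.0615
P_2 = 1/(1+e^{2.6465}) = 0.0662
P_3 = 1/(1+e^{0.4814}) = 0.3819
E[score] = 0.0615 + 0.0662 + 0.3819 = 0.5096

0.51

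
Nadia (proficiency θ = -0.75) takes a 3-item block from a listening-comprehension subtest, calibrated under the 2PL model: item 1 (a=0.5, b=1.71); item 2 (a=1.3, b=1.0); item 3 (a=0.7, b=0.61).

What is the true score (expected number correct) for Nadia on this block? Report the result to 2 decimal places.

0.60

P(θ) = 1 / (1 + exp(−a(θ − b)))
P_1 = 1/(1+e^{1.2300}) = 0.2262
P_2 = 1/(1+e^{2.2750}) = 0.0932
P_3 = 1/(1+e^{0.9520}) = 0.2785
E[score] = 0.2262 + 0.0932 + 0.2785 = 0.5979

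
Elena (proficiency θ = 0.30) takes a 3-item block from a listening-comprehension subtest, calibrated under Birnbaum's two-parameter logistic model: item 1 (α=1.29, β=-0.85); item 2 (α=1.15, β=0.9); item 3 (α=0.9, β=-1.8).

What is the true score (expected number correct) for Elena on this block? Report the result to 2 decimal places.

2.02

P(θ) = 1 / (1 + exp(−α(θ − β)))
P_1 = 1/(1+e^{-1.4835}) = 0.8151
P_2 = 1/(1+e^{0.6900}) = 0.3340
P_3 = 1/(1+e^{-1.8900}) = 0.8688
E[score] = 0.8151 + 0.3340 + 0.8688 = 2.0179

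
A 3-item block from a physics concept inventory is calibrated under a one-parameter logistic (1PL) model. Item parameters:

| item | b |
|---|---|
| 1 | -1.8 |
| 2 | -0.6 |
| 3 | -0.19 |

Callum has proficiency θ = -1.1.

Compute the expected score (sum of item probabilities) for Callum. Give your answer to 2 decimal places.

1.33

P(θ) = 1 / (1 + exp(−(θ − b)))
P_1 = 1/(1+e^{-0.7000}) = 0.6682
P_2 = 1/(1+e^{0.5000}) = 0.3775
P_3 = 1/(1+e^{0.9100}) = 0.2870
E[score] = 0.6682 + 0.3775 + 0.2870 = 1.3327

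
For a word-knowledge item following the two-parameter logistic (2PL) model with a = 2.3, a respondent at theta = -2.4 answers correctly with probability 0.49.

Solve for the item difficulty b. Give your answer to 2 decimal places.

P(theta) = 1 / (1 + exp(−a(theta − b)))
logit(0.49) = ln(0.49/0.51) = -0.0400
b = theta − logit/(a) = -2.4 − (-0.0400)/2.3000 = -2.3826

-2.38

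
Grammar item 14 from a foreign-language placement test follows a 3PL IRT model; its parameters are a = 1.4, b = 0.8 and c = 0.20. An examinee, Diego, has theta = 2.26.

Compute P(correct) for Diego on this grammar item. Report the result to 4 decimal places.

P(theta) = c + (1 − c) · 1 / (1 + exp(−a(theta − b)))
Exponent: 1.4 × (2.26 − 0.8) = 2.0440
1/(1 + e^{-2.0440}) = 0.8853
P = 0.20 + 0.80 × 0.8853 = 0.9083

0.9083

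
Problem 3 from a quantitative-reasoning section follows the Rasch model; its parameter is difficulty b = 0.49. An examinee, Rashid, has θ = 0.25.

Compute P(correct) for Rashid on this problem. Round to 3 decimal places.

P(θ) = 1 / (1 + exp(−(θ − b)))
Exponent: (0.25 − 0.49) = -0.2400
1/(1 + e^{0.2400}) = 0.4403
P = 0.4403

0.440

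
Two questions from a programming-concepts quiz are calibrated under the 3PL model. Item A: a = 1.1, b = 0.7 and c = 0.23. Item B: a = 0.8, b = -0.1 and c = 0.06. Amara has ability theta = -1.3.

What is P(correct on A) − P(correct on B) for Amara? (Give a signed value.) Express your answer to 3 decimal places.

-0.013

P(theta) = c + (1 − c) · 1 / (1 + exp(−a(theta − b)))
P_A = 0.3068
P_B = 0.3203
P_A − P_B = -0.0135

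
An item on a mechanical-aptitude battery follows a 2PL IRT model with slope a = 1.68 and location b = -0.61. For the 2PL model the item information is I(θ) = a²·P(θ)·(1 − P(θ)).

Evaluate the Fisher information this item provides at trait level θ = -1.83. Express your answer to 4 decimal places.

P = 1/(1+e^{2.0496}) = 0.1141
P(1−P) = 0.1141 × 0.8859 = 0.1011
I = a² × P(1−P) = 1.68² × 0.1011 = 0.28528

0.2853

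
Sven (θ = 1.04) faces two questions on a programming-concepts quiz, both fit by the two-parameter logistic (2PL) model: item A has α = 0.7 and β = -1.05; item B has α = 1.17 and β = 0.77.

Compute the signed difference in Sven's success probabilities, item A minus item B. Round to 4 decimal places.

P(θ) = 1 / (1 + exp(−α(θ − β)))
P_A = 0.8120
P_B = 0.5783
P_A − P_B = 0.2337

0.2337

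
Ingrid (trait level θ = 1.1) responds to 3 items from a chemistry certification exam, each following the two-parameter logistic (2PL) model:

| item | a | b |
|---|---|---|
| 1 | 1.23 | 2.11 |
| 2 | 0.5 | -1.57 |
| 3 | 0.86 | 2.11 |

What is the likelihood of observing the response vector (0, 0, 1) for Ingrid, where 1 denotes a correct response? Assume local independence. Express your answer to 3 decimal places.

0.048

P(θ) = 1 / (1 + exp(−a(θ − b)))
P_1 = 1/(1+e^{1.2423}) = 0.2240
P_2 = 1/(1+e^{-1.3350}) = 0.7917
P_3 = 1/(1+e^{0.8686}) = 0.2955
L = (1−P_1) × (1−P_2) × P_3 = 0.7760 × 0.2083 × 0.2955 = 0.04778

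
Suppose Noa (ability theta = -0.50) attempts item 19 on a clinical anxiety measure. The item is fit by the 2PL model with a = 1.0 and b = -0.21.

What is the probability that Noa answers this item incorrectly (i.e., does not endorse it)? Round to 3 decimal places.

0.572

P(theta) = 1 / (1 + exp(−a(theta − b)))
Exponent: 1.0 × (-0.50 − (-0.21)) = -0.2900
1/(1 + e^{0.2900}) = 0.4280
P(incorrect) = 1 − 0.4280 = 0.5720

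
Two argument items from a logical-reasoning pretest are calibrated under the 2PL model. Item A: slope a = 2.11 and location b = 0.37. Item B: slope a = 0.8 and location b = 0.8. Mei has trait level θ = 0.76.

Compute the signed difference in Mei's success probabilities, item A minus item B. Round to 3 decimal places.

0.203

P(θ) = 1 / (1 + exp(−a(θ − b)))
P_A = 0.6949
P_B = 0.4920
P_A − P_B = 0.2029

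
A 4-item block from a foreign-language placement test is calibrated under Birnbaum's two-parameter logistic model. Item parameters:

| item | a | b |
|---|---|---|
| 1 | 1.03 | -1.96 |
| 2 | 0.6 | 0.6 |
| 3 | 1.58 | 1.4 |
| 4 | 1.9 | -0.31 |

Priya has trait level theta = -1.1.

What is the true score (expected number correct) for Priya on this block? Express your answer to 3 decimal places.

1.174

P(theta) = 1 / (1 + exp(−a(theta − b)))
P_1 = 1/(1+e^{-0.8858}) = 0.7080
P_2 = 1/(1+e^{1.0200}) = 0.2650
P_3 = 1/(1+e^{3.9500}) = 0.0189
P_4 = 1/(1+e^{1.5010}) = 0.1823
E[score] = 0.7080 + 0.2650 + 0.0189 + 0.1823 = 1.1742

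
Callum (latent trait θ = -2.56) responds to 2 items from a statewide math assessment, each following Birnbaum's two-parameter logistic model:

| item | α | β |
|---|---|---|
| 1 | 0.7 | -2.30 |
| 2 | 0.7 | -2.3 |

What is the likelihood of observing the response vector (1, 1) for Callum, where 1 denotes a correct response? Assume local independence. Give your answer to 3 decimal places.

0.207

P(θ) = 1 / (1 + exp(−α(θ − β)))
P_1 = 1/(1+e^{0.1820}) = 0.4546
P_2 = 1/(1+e^{0.1820}) = 0.4546
L = P_1 × P_2 = 0.4546 × 0.4546 = 0.20668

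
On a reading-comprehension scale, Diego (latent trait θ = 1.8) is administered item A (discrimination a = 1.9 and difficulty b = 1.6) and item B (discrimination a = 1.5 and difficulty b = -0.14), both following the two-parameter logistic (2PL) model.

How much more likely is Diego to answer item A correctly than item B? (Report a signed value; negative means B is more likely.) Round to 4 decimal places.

P(θ) = 1 / (1 + exp(−a(θ − b)))
P_A = 0.5939
P_B = 0.9483
P_A − P_B = -0.3545

-0.3545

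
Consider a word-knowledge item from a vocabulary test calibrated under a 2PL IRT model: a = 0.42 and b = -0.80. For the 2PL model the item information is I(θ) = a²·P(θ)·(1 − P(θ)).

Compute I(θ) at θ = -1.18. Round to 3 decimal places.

P = 1/(1+e^{0.1596}) = 0.4602
P(1−P) = 0.4602 × 0.5398 = 0.2484
I = a² × P(1−P) = 0.42² × 0.2484 = 0.04382

0.044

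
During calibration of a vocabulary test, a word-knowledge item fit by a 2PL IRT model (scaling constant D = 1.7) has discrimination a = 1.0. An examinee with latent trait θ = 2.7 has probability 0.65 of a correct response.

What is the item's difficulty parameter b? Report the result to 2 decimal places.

P(θ) = 1 / (1 + exp(−D·a(θ − b)))
logit(0.65) = ln(0.65/0.35) = 0.6190
b = θ − logit/(1.7·a) = 2.7 − 0.6190/1.7000 = 2.3359

2.34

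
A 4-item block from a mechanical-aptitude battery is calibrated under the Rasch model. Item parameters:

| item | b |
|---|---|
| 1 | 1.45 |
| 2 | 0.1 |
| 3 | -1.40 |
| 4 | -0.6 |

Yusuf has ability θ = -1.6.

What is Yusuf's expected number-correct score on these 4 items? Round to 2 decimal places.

0.92

P(θ) = 1 / (1 + exp(−(θ − b)))
P_1 = 1/(1+e^{3.0500}) = 0.0452
P_2 = 1/(1+e^{1.7000}) = 0.1545
P_3 = 1/(1+e^{0.2000}) = 0.4502
P_4 = 1/(1+e^{1.0000}) = 0.2689
E[score] = 0.0452 + 0.1545 + 0.4502 + 0.2689 = 0.9188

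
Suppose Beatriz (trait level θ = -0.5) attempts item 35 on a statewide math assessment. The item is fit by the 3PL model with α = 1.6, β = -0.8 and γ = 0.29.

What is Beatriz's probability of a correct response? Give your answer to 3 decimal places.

P(θ) = γ + (1 − γ) · 1 / (1 + exp(−α(θ − β)))
Exponent: 1.6 × (-0.5 − (-0.8)) = 0.4800
1/(1 + e^{-0.4800}) = 0.6177
P = 0.29 + 0.71 × 0.6177 = 0.7286

0.729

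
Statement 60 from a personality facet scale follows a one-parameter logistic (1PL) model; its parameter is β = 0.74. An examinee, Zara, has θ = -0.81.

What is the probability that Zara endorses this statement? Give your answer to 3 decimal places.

0.175

P(θ) = 1 / (1 + exp(−(θ − β)))
Exponent: (-0.81 − 0.74) = -1.5500
1/(1 + e^{1.5500}) = 0.1751
P = 0.1751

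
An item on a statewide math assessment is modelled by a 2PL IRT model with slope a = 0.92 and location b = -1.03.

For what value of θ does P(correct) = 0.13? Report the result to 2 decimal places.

P(θ) = 1 / (1 + exp(−a(θ − b)))
logit = ln(0.1300/0.8700) = -1.9010
θ = b + logit/(a) = -1.03 + (-1.9010)/0.9200 = -3.0963

-3.10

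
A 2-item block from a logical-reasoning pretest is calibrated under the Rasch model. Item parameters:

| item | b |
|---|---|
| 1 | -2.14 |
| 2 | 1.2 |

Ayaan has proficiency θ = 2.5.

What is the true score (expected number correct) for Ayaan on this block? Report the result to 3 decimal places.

P(θ) = 1 / (1 + exp(−(θ − b)))
P_1 = 1/(1+e^{-4.6400}) = 0.9904
P_2 = 1/(1+e^{-1.3000}) = 0.7858
E[score] = 0.9904 + 0.7858 = 1.7763

1.776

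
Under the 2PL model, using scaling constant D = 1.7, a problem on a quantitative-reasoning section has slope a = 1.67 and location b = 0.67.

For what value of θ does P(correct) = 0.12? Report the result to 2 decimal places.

-0.03

P(θ) = 1 / (1 + exp(−D·a(θ − b)))
logit = ln(0.1200/0.8800) = -1.9924
θ = b + logit/(1.7·a) = 0.67 + (-1.9924)/2.8390 = -0.0318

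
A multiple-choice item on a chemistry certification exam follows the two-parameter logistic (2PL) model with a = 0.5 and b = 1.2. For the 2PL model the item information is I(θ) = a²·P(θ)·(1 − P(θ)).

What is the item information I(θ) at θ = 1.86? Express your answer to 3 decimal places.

0.061

P = 1/(1+e^{-0.3300}) = 0.5818
P(1−P) = 0.5818 × 0.4182 = 0.2433
I = a² × P(1−P) = 0.5² × 0.2433 = 0.06083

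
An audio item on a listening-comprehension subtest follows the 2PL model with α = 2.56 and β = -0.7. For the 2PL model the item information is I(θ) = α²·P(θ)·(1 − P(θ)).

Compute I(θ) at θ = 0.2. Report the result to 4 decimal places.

P = 1/(1+e^{-2.3040}) = 0.9092
P(1−P) = 0.9092 × 0.0908 = 0.0825
I = α² × P(1−P) = 2.56² × 0.0825 = 0.54099

0.5410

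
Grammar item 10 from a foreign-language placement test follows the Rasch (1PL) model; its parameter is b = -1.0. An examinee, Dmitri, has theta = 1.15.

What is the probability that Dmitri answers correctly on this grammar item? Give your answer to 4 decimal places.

0.8957

P(theta) = 1 / (1 + exp(−(theta − b)))
Exponent: (1.15 − (-1.0)) = 2.1500
1/(1 + e^{-2.1500}) = 0.8957
P = 0.8957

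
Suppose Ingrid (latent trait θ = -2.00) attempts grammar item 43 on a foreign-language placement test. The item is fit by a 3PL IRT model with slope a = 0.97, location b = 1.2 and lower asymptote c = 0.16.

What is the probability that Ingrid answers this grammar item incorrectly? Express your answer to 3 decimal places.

0.804

P(θ) = c + (1 − c) · 1 / (1 + exp(−a(θ − b)))
Exponent: 0.97 × (-2.00 − 1.2) = -3.1040
1/(1 + e^{3.1040}) = 0.0429
P = 0.16 + 0.84 × 0.0429 = 0.1961
P(incorrect) = 1 − 0.1961 = 0.8039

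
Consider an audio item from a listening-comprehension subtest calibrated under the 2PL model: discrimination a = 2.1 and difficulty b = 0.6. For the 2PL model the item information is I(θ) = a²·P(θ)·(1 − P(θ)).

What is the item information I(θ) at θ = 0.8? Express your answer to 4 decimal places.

P = 1/(1+e^{-0.4200}) = 0.6035
P(1−P) = 0.6035 × 0.3965 = 0.2393
I = a² × P(1−P) = 2.1² × 0.2393 = 1.05527

1.0553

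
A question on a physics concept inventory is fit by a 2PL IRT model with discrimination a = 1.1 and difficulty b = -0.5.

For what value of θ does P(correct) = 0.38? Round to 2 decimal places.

-0.95

P(θ) = 1 / (1 + exp(−a(θ − b)))
logit = ln(0.3800/0.6200) = -0.4895
θ = b + logit/(a) = -0.5 + (-0.4895)/1.1000 = -0.9450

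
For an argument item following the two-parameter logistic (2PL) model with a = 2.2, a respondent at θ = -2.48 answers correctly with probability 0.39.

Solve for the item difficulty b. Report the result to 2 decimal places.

-2.28

P(θ) = 1 / (1 + exp(−a(θ − b)))
logit(0.39) = ln(0.39/0.61) = -0.4473
b = θ − logit/(a) = -2.48 − (-0.4473)/2.2000 = -2.2767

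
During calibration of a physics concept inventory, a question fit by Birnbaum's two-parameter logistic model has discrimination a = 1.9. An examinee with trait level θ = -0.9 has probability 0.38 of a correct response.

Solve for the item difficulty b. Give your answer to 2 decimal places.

P(θ) = 1 / (1 + exp(−a(θ − b)))
logit(0.38) = ln(0.38/0.62) = -0.4895
b = θ − logit/(a) = -0.9 − (-0.4895)/1.9000 = -0.6423

-0.64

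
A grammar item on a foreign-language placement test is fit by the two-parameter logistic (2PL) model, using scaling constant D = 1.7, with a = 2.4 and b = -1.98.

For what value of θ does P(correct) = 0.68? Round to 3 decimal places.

P(θ) = 1 / (1 + exp(−D·a(θ − b)))
logit = ln(0.6800/0.3200) = 0.7538
θ = b + logit/(1.7·a) = -1.98 + 0.7538/4.0800 = -1.7953

-1.795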